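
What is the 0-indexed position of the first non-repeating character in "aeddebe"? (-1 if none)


Input: aeddebe
Character frequencies:
  'a': 1
  'b': 1
  'd': 2
  'e': 3
Scanning left to right for freq == 1:
  Position 0 ('a'): unique! => answer = 0

0


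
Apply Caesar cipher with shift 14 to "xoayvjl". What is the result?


Caesar cipher: shift "xoayvjl" by 14
  'x' (pos 23) + 14 = pos 11 = 'l'
  'o' (pos 14) + 14 = pos 2 = 'c'
  'a' (pos 0) + 14 = pos 14 = 'o'
  'y' (pos 24) + 14 = pos 12 = 'm'
  'v' (pos 21) + 14 = pos 9 = 'j'
  'j' (pos 9) + 14 = pos 23 = 'x'
  'l' (pos 11) + 14 = pos 25 = 'z'
Result: lcomjxz

lcomjxz


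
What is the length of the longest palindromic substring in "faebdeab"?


Input: "faebdeab"
Checking substrings for palindromes:
  No multi-char palindromic substrings found
Longest palindromic substring: "f" with length 1

1


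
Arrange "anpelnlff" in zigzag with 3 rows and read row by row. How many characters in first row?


Zigzag "anpelnlff" into 3 rows:
Placing characters:
  'a' => row 0
  'n' => row 1
  'p' => row 2
  'e' => row 1
  'l' => row 0
  'n' => row 1
  'l' => row 2
  'f' => row 1
  'f' => row 0
Rows:
  Row 0: "alf"
  Row 1: "nenf"
  Row 2: "pl"
First row length: 3

3


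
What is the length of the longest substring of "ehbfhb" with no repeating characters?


Input: "ehbfhb"
Sliding window (track last position of each char):
  Position 0 ('e'): window [0,0] length 1 -- new best
  Position 1 ('h'): window [0,1] length 2 -- new best
  Position 2 ('b'): window [0,2] length 3 -- new best
  Position 3 ('f'): window [0,3] length 4 -- new best
  Position 4 ('h'): repeat (last at 1), move window start to 2
  Position 4 ('h'): window [2,4] length 3
  Position 5 ('b'): repeat (last at 2), move window start to 3
  Position 5 ('b'): window [3,5] length 3
Longest substring with no repeats: "ehbf" with length 4

4


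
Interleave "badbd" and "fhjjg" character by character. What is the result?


Interleaving "badbd" and "fhjjg":
  Position 0: 'b' from first, 'f' from second => "bf"
  Position 1: 'a' from first, 'h' from second => "ah"
  Position 2: 'd' from first, 'j' from second => "dj"
  Position 3: 'b' from first, 'j' from second => "bj"
  Position 4: 'd' from first, 'g' from second => "dg"
Result: bfahdjbjdg

bfahdjbjdg


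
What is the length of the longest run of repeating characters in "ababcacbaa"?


Input: "ababcacbaa"
Scanning for longest run:
  Position 1 ('b'): new char, reset run to 1
  Position 2 ('a'): new char, reset run to 1
  Position 3 ('b'): new char, reset run to 1
  Position 4 ('c'): new char, reset run to 1
  Position 5 ('a'): new char, reset run to 1
  Position 6 ('c'): new char, reset run to 1
  Position 7 ('b'): new char, reset run to 1
  Position 8 ('a'): new char, reset run to 1
  Position 9 ('a'): continues run of 'a', length=2
Longest run: 'a' with length 2

2


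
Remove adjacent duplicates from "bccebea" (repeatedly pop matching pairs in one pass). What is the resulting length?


Input: bccebea
Stack-based adjacent duplicate removal:
  Read 'b': push. Stack: b
  Read 'c': push. Stack: bc
  Read 'c': matches stack top 'c' => pop. Stack: b
  Read 'e': push. Stack: be
  Read 'b': push. Stack: beb
  Read 'e': push. Stack: bebe
  Read 'a': push. Stack: bebea
Final stack: "bebea" (length 5)

5


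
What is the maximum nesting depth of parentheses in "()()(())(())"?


Input: "()()(())(())"
Tracking depth:
  Position 0 '(': depth becomes 1
  Position 1 ')': depth becomes 0
  Position 2 '(': depth becomes 1
  Position 3 ')': depth becomes 0
  Position 4 '(': depth becomes 1
  Position 5 '(': depth becomes 2
  Position 6 ')': depth becomes 1
  Position 7 ')': depth becomes 0
  Position 8 '(': depth becomes 1
  Position 9 '(': depth becomes 2
  Position 10 ')': depth becomes 1
  Position 11 ')': depth becomes 0
Maximum depth reached: 2

2


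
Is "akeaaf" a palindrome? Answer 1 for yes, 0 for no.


Input: akeaaf
Reversed: faaeka
  Compare pos 0 ('a') with pos 5 ('f'): MISMATCH
  Compare pos 1 ('k') with pos 4 ('a'): MISMATCH
  Compare pos 2 ('e') with pos 3 ('a'): MISMATCH
Result: not a palindrome

0


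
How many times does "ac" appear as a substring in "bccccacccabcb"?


Searching for "ac" in "bccccacccabcb"
Scanning each position:
  Position 0: "bc" => no
  Position 1: "cc" => no
  Position 2: "cc" => no
  Position 3: "cc" => no
  Position 4: "ca" => no
  Position 5: "ac" => MATCH
  Position 6: "cc" => no
  Position 7: "cc" => no
  Position 8: "ca" => no
  Position 9: "ab" => no
  Position 10: "bc" => no
  Position 11: "cb" => no
Total occurrences: 1

1


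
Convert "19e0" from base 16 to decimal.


Input: "19e0" in base 16
Positional expansion:
  Digit '1' (value 1) x 16^3 = 4096
  Digit '9' (value 9) x 16^2 = 2304
  Digit 'e' (value 14) x 16^1 = 224
  Digit '0' (value 0) x 16^0 = 0
Sum = 6624

6624


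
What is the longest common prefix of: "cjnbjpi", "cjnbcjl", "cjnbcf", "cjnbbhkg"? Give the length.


Words: cjnbjpi, cjnbcjl, cjnbcf, cjnbbhkg
  Position 0: all 'c' => match
  Position 1: all 'j' => match
  Position 2: all 'n' => match
  Position 3: all 'b' => match
  Position 4: ('j', 'c', 'c', 'b') => mismatch, stop
LCP = "cjnb" (length 4)

4


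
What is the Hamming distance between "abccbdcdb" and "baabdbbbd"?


Comparing "abccbdcdb" and "baabdbbbd" position by position:
  Position 0: 'a' vs 'b' => differ
  Position 1: 'b' vs 'a' => differ
  Position 2: 'c' vs 'a' => differ
  Position 3: 'c' vs 'b' => differ
  Position 4: 'b' vs 'd' => differ
  Position 5: 'd' vs 'b' => differ
  Position 6: 'c' vs 'b' => differ
  Position 7: 'd' vs 'b' => differ
  Position 8: 'b' vs 'd' => differ
Total differences (Hamming distance): 9

9


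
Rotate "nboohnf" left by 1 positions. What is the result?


Input: "nboohnf", rotate left by 1
First 1 characters: "n"
Remaining characters: "boohnf"
Concatenate remaining + first: "boohnf" + "n" = "boohnfn"

boohnfn


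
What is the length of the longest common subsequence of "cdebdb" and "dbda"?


LCS of "cdebdb" and "dbda"
DP table:
           d    b    d    a
      0    0    0    0    0
  c   0    0    0    0    0
  d   0    1    1    1    1
  e   0    1    1    1    1
  b   0    1    2    2    2
  d   0    1    2    3    3
  b   0    1    2    3    3
LCS length = dp[6][4] = 3

3


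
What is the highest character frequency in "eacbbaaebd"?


Input: eacbbaaebd
Character counts:
  'a': 3
  'b': 3
  'c': 1
  'd': 1
  'e': 2
Maximum frequency: 3

3


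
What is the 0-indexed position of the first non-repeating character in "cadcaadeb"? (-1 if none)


Input: cadcaadeb
Character frequencies:
  'a': 3
  'b': 1
  'c': 2
  'd': 2
  'e': 1
Scanning left to right for freq == 1:
  Position 0 ('c'): freq=2, skip
  Position 1 ('a'): freq=3, skip
  Position 2 ('d'): freq=2, skip
  Position 3 ('c'): freq=2, skip
  Position 4 ('a'): freq=3, skip
  Position 5 ('a'): freq=3, skip
  Position 6 ('d'): freq=2, skip
  Position 7 ('e'): unique! => answer = 7

7


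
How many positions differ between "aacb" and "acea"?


Comparing "aacb" and "acea" position by position:
  Position 0: 'a' vs 'a' => same
  Position 1: 'a' vs 'c' => DIFFER
  Position 2: 'c' vs 'e' => DIFFER
  Position 3: 'b' vs 'a' => DIFFER
Positions that differ: 3

3


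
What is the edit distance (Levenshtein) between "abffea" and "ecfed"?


Computing edit distance: "abffea" -> "ecfed"
DP table:
           e    c    f    e    d
      0    1    2    3    4    5
  a   1    1    2    3    4    5
  b   2    2    2    3    4    5
  f   3    3    3    2    3    4
  f   4    4    4    3    3    4
  e   5    4    5    4    3    4
  a   6    5    5    5    4    4
Edit distance = dp[6][5] = 4

4


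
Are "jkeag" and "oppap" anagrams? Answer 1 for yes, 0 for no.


Strings: "jkeag", "oppap"
Sorted first:  aegjk
Sorted second: aoppp
Differ at position 1: 'e' vs 'o' => not anagrams

0


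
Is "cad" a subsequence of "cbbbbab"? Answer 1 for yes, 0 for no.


Check if "cad" is a subsequence of "cbbbbab"
Greedy scan:
  Position 0 ('c'): matches sub[0] = 'c'
  Position 1 ('b'): no match needed
  Position 2 ('b'): no match needed
  Position 3 ('b'): no match needed
  Position 4 ('b'): no match needed
  Position 5 ('a'): matches sub[1] = 'a'
  Position 6 ('b'): no match needed
Only matched 2/3 characters => not a subsequence

0


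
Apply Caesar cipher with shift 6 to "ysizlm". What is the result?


Caesar cipher: shift "ysizlm" by 6
  'y' (pos 24) + 6 = pos 4 = 'e'
  's' (pos 18) + 6 = pos 24 = 'y'
  'i' (pos 8) + 6 = pos 14 = 'o'
  'z' (pos 25) + 6 = pos 5 = 'f'
  'l' (pos 11) + 6 = pos 17 = 'r'
  'm' (pos 12) + 6 = pos 18 = 's'
Result: eyofrs

eyofrs


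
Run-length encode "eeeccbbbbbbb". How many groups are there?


Input: eeeccbbbbbbb
Scanning for consecutive runs:
  Group 1: 'e' x 3 (positions 0-2)
  Group 2: 'c' x 2 (positions 3-4)
  Group 3: 'b' x 7 (positions 5-11)
Total groups: 3

3


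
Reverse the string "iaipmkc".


Input: iaipmkc
Reading characters right to left:
  Position 6: 'c'
  Position 5: 'k'
  Position 4: 'm'
  Position 3: 'p'
  Position 2: 'i'
  Position 1: 'a'
  Position 0: 'i'
Reversed: ckmpiai

ckmpiai


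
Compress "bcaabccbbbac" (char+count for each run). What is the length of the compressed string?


Input: bcaabccbbbac
Runs:
  'b' x 1 => "b1"
  'c' x 1 => "c1"
  'a' x 2 => "a2"
  'b' x 1 => "b1"
  'c' x 2 => "c2"
  'b' x 3 => "b3"
  'a' x 1 => "a1"
  'c' x 1 => "c1"
Compressed: "b1c1a2b1c2b3a1c1"
Compressed length: 16

16


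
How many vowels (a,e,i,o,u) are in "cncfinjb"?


Input: cncfinjb
Checking each character:
  'c' at position 0: consonant
  'n' at position 1: consonant
  'c' at position 2: consonant
  'f' at position 3: consonant
  'i' at position 4: vowel (running total: 1)
  'n' at position 5: consonant
  'j' at position 6: consonant
  'b' at position 7: consonant
Total vowels: 1

1


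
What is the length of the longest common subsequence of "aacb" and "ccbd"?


LCS of "aacb" and "ccbd"
DP table:
           c    c    b    d
      0    0    0    0    0
  a   0    0    0    0    0
  a   0    0    0    0    0
  c   0    1    1    1    1
  b   0    1    1    2    2
LCS length = dp[4][4] = 2

2


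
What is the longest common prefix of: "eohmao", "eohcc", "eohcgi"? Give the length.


Words: eohmao, eohcc, eohcgi
  Position 0: all 'e' => match
  Position 1: all 'o' => match
  Position 2: all 'h' => match
  Position 3: ('m', 'c', 'c') => mismatch, stop
LCP = "eoh" (length 3)

3


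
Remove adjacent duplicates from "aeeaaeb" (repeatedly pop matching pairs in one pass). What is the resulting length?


Input: aeeaaeb
Stack-based adjacent duplicate removal:
  Read 'a': push. Stack: a
  Read 'e': push. Stack: ae
  Read 'e': matches stack top 'e' => pop. Stack: a
  Read 'a': matches stack top 'a' => pop. Stack: (empty)
  Read 'a': push. Stack: a
  Read 'e': push. Stack: ae
  Read 'b': push. Stack: aeb
Final stack: "aeb" (length 3)

3


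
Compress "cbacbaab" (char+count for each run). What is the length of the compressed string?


Input: cbacbaab
Runs:
  'c' x 1 => "c1"
  'b' x 1 => "b1"
  'a' x 1 => "a1"
  'c' x 1 => "c1"
  'b' x 1 => "b1"
  'a' x 2 => "a2"
  'b' x 1 => "b1"
Compressed: "c1b1a1c1b1a2b1"
Compressed length: 14

14


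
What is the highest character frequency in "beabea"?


Input: beabea
Character counts:
  'a': 2
  'b': 2
  'e': 2
Maximum frequency: 2

2


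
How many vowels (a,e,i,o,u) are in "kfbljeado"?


Input: kfbljeado
Checking each character:
  'k' at position 0: consonant
  'f' at position 1: consonant
  'b' at position 2: consonant
  'l' at position 3: consonant
  'j' at position 4: consonant
  'e' at position 5: vowel (running total: 1)
  'a' at position 6: vowel (running total: 2)
  'd' at position 7: consonant
  'o' at position 8: vowel (running total: 3)
Total vowels: 3

3


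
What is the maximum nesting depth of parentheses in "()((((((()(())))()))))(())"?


Input: "()((((((()(())))()))))(())"
Tracking depth:
  Position 0 '(': depth becomes 1
  Position 1 ')': depth becomes 0
  Position 2 '(': depth becomes 1
  Position 3 '(': depth becomes 2
  Position 4 '(': depth becomes 3
  Position 5 '(': depth becomes 4
  Position 6 '(': depth becomes 5
  Position 7 '(': depth becomes 6
  Position 8 '(': depth becomes 7
  Position 9 ')': depth becomes 6
  Position 10 '(': depth becomes 7
  Position 11 '(': depth becomes 8
  Position 12 ')': depth becomes 7
  Position 13 ')': depth becomes 6
  Position 14 ')': depth becomes 5
  Position 15 ')': depth becomes 4
  Position 16 '(': depth becomes 5
  Position 17 ')': depth becomes 4
  Position 18 ')': depth becomes 3
  Position 19 ')': depth becomes 2
  Position 20 ')': depth becomes 1
  Position 21 ')': depth becomes 0
  Position 22 '(': depth becomes 1
  Position 23 '(': depth becomes 2
  Position 24 ')': depth becomes 1
  Position 25 ')': depth becomes 0
Maximum depth reached: 8

8


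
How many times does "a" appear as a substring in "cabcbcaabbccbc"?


Searching for "a" in "cabcbcaabbccbc"
Scanning each position:
  Position 0: "c" => no
  Position 1: "a" => MATCH
  Position 2: "b" => no
  Position 3: "c" => no
  Position 4: "b" => no
  Position 5: "c" => no
  Position 6: "a" => MATCH
  Position 7: "a" => MATCH
  Position 8: "b" => no
  Position 9: "b" => no
  Position 10: "c" => no
  Position 11: "c" => no
  Position 12: "b" => no
  Position 13: "c" => no
Total occurrences: 3

3


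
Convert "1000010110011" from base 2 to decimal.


Input: "1000010110011" in base 2
Positional expansion:
  Digit '1' (value 1) x 2^12 = 4096
  Digit '0' (value 0) x 2^11 = 0
  Digit '0' (value 0) x 2^10 = 0
  Digit '0' (value 0) x 2^9 = 0
  Digit '0' (value 0) x 2^8 = 0
  Digit '1' (value 1) x 2^7 = 128
  Digit '0' (value 0) x 2^6 = 0
  Digit '1' (value 1) x 2^5 = 32
  Digit '1' (value 1) x 2^4 = 16
  Digit '0' (value 0) x 2^3 = 0
  Digit '0' (value 0) x 2^2 = 0
  Digit '1' (value 1) x 2^1 = 2
  Digit '1' (value 1) x 2^0 = 1
Sum = 4275

4275


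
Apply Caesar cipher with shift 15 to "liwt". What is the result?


Caesar cipher: shift "liwt" by 15
  'l' (pos 11) + 15 = pos 0 = 'a'
  'i' (pos 8) + 15 = pos 23 = 'x'
  'w' (pos 22) + 15 = pos 11 = 'l'
  't' (pos 19) + 15 = pos 8 = 'i'
Result: axli

axli


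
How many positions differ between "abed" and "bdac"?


Comparing "abed" and "bdac" position by position:
  Position 0: 'a' vs 'b' => DIFFER
  Position 1: 'b' vs 'd' => DIFFER
  Position 2: 'e' vs 'a' => DIFFER
  Position 3: 'd' vs 'c' => DIFFER
Positions that differ: 4

4


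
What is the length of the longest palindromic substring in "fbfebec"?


Input: "fbfebec"
Checking substrings for palindromes:
  [0:3] "fbf" (len 3) => palindrome
  [3:6] "ebe" (len 3) => palindrome
Longest palindromic substring: "fbf" with length 3

3


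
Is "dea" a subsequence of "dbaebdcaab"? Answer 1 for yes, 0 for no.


Check if "dea" is a subsequence of "dbaebdcaab"
Greedy scan:
  Position 0 ('d'): matches sub[0] = 'd'
  Position 1 ('b'): no match needed
  Position 2 ('a'): no match needed
  Position 3 ('e'): matches sub[1] = 'e'
  Position 4 ('b'): no match needed
  Position 5 ('d'): no match needed
  Position 6 ('c'): no match needed
  Position 7 ('a'): matches sub[2] = 'a'
  Position 8 ('a'): no match needed
  Position 9 ('b'): no match needed
All 3 characters matched => is a subsequence

1


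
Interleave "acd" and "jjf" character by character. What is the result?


Interleaving "acd" and "jjf":
  Position 0: 'a' from first, 'j' from second => "aj"
  Position 1: 'c' from first, 'j' from second => "cj"
  Position 2: 'd' from first, 'f' from second => "df"
Result: ajcjdf

ajcjdf


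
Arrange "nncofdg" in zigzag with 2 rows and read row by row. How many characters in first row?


Zigzag "nncofdg" into 2 rows:
Placing characters:
  'n' => row 0
  'n' => row 1
  'c' => row 0
  'o' => row 1
  'f' => row 0
  'd' => row 1
  'g' => row 0
Rows:
  Row 0: "ncfg"
  Row 1: "nod"
First row length: 4

4


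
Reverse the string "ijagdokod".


Input: ijagdokod
Reading characters right to left:
  Position 8: 'd'
  Position 7: 'o'
  Position 6: 'k'
  Position 5: 'o'
  Position 4: 'd'
  Position 3: 'g'
  Position 2: 'a'
  Position 1: 'j'
  Position 0: 'i'
Reversed: dokodgaji

dokodgaji


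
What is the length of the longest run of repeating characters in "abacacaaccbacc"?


Input: "abacacaaccbacc"
Scanning for longest run:
  Position 1 ('b'): new char, reset run to 1
  Position 2 ('a'): new char, reset run to 1
  Position 3 ('c'): new char, reset run to 1
  Position 4 ('a'): new char, reset run to 1
  Position 5 ('c'): new char, reset run to 1
  Position 6 ('a'): new char, reset run to 1
  Position 7 ('a'): continues run of 'a', length=2
  Position 8 ('c'): new char, reset run to 1
  Position 9 ('c'): continues run of 'c', length=2
  Position 10 ('b'): new char, reset run to 1
  Position 11 ('a'): new char, reset run to 1
  Position 12 ('c'): new char, reset run to 1
  Position 13 ('c'): continues run of 'c', length=2
Longest run: 'a' with length 2

2


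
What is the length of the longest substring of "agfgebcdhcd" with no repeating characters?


Input: "agfgebcdhcd"
Sliding window (track last position of each char):
  Position 0 ('a'): window [0,0] length 1 -- new best
  Position 1 ('g'): window [0,1] length 2 -- new best
  Position 2 ('f'): window [0,2] length 3 -- new best
  Position 3 ('g'): repeat (last at 1), move window start to 2
  Position 3 ('g'): window [2,3] length 2
  Position 4 ('e'): window [2,4] length 3
  Position 5 ('b'): window [2,5] length 4 -- new best
  Position 6 ('c'): window [2,6] length 5 -- new best
  Position 7 ('d'): window [2,7] length 6 -- new best
  Position 8 ('h'): window [2,8] length 7 -- new best
  Position 9 ('c'): repeat (last at 6), move window start to 7
  Position 9 ('c'): window [7,9] length 3
  Position 10 ('d'): repeat (last at 7), move window start to 8
  Position 10 ('d'): window [8,10] length 3
Longest substring with no repeats: "fgebcdh" with length 7

7


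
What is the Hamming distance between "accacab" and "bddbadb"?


Comparing "accacab" and "bddbadb" position by position:
  Position 0: 'a' vs 'b' => differ
  Position 1: 'c' vs 'd' => differ
  Position 2: 'c' vs 'd' => differ
  Position 3: 'a' vs 'b' => differ
  Position 4: 'c' vs 'a' => differ
  Position 5: 'a' vs 'd' => differ
  Position 6: 'b' vs 'b' => same
Total differences (Hamming distance): 6

6


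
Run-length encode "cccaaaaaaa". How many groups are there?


Input: cccaaaaaaa
Scanning for consecutive runs:
  Group 1: 'c' x 3 (positions 0-2)
  Group 2: 'a' x 7 (positions 3-9)
Total groups: 2

2


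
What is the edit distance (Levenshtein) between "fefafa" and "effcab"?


Computing edit distance: "fefafa" -> "effcab"
DP table:
           e    f    f    c    a    b
      0    1    2    3    4    5    6
  f   1    1    1    2    3    4    5
  e   2    1    2    2    3    4    5
  f   3    2    1    2    3    4    5
  a   4    3    2    2    3    3    4
  f   5    4    3    2    3    4    4
  a   6    5    4    3    3    3    4
Edit distance = dp[6][6] = 4

4


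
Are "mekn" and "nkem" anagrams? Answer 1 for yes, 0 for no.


Strings: "mekn", "nkem"
Sorted first:  ekmn
Sorted second: ekmn
Sorted forms match => anagrams

1


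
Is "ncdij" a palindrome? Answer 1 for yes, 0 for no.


Input: ncdij
Reversed: jidcn
  Compare pos 0 ('n') with pos 4 ('j'): MISMATCH
  Compare pos 1 ('c') with pos 3 ('i'): MISMATCH
Result: not a palindrome

0


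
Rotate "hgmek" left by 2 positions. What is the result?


Input: "hgmek", rotate left by 2
First 2 characters: "hg"
Remaining characters: "mek"
Concatenate remaining + first: "mek" + "hg" = "mekhg"

mekhg


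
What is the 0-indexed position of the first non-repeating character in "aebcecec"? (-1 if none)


Input: aebcecec
Character frequencies:
  'a': 1
  'b': 1
  'c': 3
  'e': 3
Scanning left to right for freq == 1:
  Position 0 ('a'): unique! => answer = 0

0


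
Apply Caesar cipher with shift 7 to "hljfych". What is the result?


Caesar cipher: shift "hljfych" by 7
  'h' (pos 7) + 7 = pos 14 = 'o'
  'l' (pos 11) + 7 = pos 18 = 's'
  'j' (pos 9) + 7 = pos 16 = 'q'
  'f' (pos 5) + 7 = pos 12 = 'm'
  'y' (pos 24) + 7 = pos 5 = 'f'
  'c' (pos 2) + 7 = pos 9 = 'j'
  'h' (pos 7) + 7 = pos 14 = 'o'
Result: osqmfjo

osqmfjo


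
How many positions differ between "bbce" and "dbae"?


Comparing "bbce" and "dbae" position by position:
  Position 0: 'b' vs 'd' => DIFFER
  Position 1: 'b' vs 'b' => same
  Position 2: 'c' vs 'a' => DIFFER
  Position 3: 'e' vs 'e' => same
Positions that differ: 2

2


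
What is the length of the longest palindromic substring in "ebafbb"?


Input: "ebafbb"
Checking substrings for palindromes:
  [4:6] "bb" (len 2) => palindrome
Longest palindromic substring: "bb" with length 2

2


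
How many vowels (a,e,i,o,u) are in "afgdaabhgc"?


Input: afgdaabhgc
Checking each character:
  'a' at position 0: vowel (running total: 1)
  'f' at position 1: consonant
  'g' at position 2: consonant
  'd' at position 3: consonant
  'a' at position 4: vowel (running total: 2)
  'a' at position 5: vowel (running total: 3)
  'b' at position 6: consonant
  'h' at position 7: consonant
  'g' at position 8: consonant
  'c' at position 9: consonant
Total vowels: 3

3


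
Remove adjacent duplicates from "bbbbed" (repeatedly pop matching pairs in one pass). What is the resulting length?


Input: bbbbed
Stack-based adjacent duplicate removal:
  Read 'b': push. Stack: b
  Read 'b': matches stack top 'b' => pop. Stack: (empty)
  Read 'b': push. Stack: b
  Read 'b': matches stack top 'b' => pop. Stack: (empty)
  Read 'e': push. Stack: e
  Read 'd': push. Stack: ed
Final stack: "ed" (length 2)

2


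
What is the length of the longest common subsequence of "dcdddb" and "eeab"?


LCS of "dcdddb" and "eeab"
DP table:
           e    e    a    b
      0    0    0    0    0
  d   0    0    0    0    0
  c   0    0    0    0    0
  d   0    0    0    0    0
  d   0    0    0    0    0
  d   0    0    0    0    0
  b   0    0    0    0    1
LCS length = dp[6][4] = 1

1


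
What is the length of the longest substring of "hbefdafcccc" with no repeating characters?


Input: "hbefdafcccc"
Sliding window (track last position of each char):
  Position 0 ('h'): window [0,0] length 1 -- new best
  Position 1 ('b'): window [0,1] length 2 -- new best
  Position 2 ('e'): window [0,2] length 3 -- new best
  Position 3 ('f'): window [0,3] length 4 -- new best
  Position 4 ('d'): window [0,4] length 5 -- new best
  Position 5 ('a'): window [0,5] length 6 -- new best
  Position 6 ('f'): repeat (last at 3), move window start to 4
  Position 6 ('f'): window [4,6] length 3
  Position 7 ('c'): window [4,7] length 4
  Position 8 ('c'): repeat (last at 7), move window start to 8
  Position 8 ('c'): window [8,8] length 1
  Position 9 ('c'): repeat (last at 8), move window start to 9
  Position 9 ('c'): window [9,9] length 1
  Position 10 ('c'): repeat (last at 9), move window start to 10
  Position 10 ('c'): window [10,10] length 1
Longest substring with no repeats: "hbefda" with length 6

6


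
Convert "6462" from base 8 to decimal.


Input: "6462" in base 8
Positional expansion:
  Digit '6' (value 6) x 8^3 = 3072
  Digit '4' (value 4) x 8^2 = 256
  Digit '6' (value 6) x 8^1 = 48
  Digit '2' (value 2) x 8^0 = 2
Sum = 3378

3378


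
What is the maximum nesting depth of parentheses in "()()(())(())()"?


Input: "()()(())(())()"
Tracking depth:
  Position 0 '(': depth becomes 1
  Position 1 ')': depth becomes 0
  Position 2 '(': depth becomes 1
  Position 3 ')': depth becomes 0
  Position 4 '(': depth becomes 1
  Position 5 '(': depth becomes 2
  Position 6 ')': depth becomes 1
  Position 7 ')': depth becomes 0
  Position 8 '(': depth becomes 1
  Position 9 '(': depth becomes 2
  Position 10 ')': depth becomes 1
  Position 11 ')': depth becomes 0
  Position 12 '(': depth becomes 1
  Position 13 ')': depth becomes 0
Maximum depth reached: 2

2


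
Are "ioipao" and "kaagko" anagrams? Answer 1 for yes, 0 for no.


Strings: "ioipao", "kaagko"
Sorted first:  aiioop
Sorted second: aagkko
Differ at position 1: 'i' vs 'a' => not anagrams

0


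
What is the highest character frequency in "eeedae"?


Input: eeedae
Character counts:
  'a': 1
  'd': 1
  'e': 4
Maximum frequency: 4

4


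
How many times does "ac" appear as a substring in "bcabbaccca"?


Searching for "ac" in "bcabbaccca"
Scanning each position:
  Position 0: "bc" => no
  Position 1: "ca" => no
  Position 2: "ab" => no
  Position 3: "bb" => no
  Position 4: "ba" => no
  Position 5: "ac" => MATCH
  Position 6: "cc" => no
  Position 7: "cc" => no
  Position 8: "ca" => no
Total occurrences: 1

1


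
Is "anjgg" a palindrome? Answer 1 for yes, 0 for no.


Input: anjgg
Reversed: ggjna
  Compare pos 0 ('a') with pos 4 ('g'): MISMATCH
  Compare pos 1 ('n') with pos 3 ('g'): MISMATCH
Result: not a palindrome

0


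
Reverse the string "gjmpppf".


Input: gjmpppf
Reading characters right to left:
  Position 6: 'f'
  Position 5: 'p'
  Position 4: 'p'
  Position 3: 'p'
  Position 2: 'm'
  Position 1: 'j'
  Position 0: 'g'
Reversed: fpppmjg

fpppmjg


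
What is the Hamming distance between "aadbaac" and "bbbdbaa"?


Comparing "aadbaac" and "bbbdbaa" position by position:
  Position 0: 'a' vs 'b' => differ
  Position 1: 'a' vs 'b' => differ
  Position 2: 'd' vs 'b' => differ
  Position 3: 'b' vs 'd' => differ
  Position 4: 'a' vs 'b' => differ
  Position 5: 'a' vs 'a' => same
  Position 6: 'c' vs 'a' => differ
Total differences (Hamming distance): 6

6


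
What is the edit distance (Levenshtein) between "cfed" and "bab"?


Computing edit distance: "cfed" -> "bab"
DP table:
           b    a    b
      0    1    2    3
  c   1    1    2    3
  f   2    2    2    3
  e   3    3    3    3
  d   4    4    4    4
Edit distance = dp[4][3] = 4

4


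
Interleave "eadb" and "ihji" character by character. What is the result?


Interleaving "eadb" and "ihji":
  Position 0: 'e' from first, 'i' from second => "ei"
  Position 1: 'a' from first, 'h' from second => "ah"
  Position 2: 'd' from first, 'j' from second => "dj"
  Position 3: 'b' from first, 'i' from second => "bi"
Result: eiahdjbi

eiahdjbi


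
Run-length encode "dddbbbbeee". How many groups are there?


Input: dddbbbbeee
Scanning for consecutive runs:
  Group 1: 'd' x 3 (positions 0-2)
  Group 2: 'b' x 4 (positions 3-6)
  Group 3: 'e' x 3 (positions 7-9)
Total groups: 3

3


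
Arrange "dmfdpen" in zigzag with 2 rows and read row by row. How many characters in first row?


Zigzag "dmfdpen" into 2 rows:
Placing characters:
  'd' => row 0
  'm' => row 1
  'f' => row 0
  'd' => row 1
  'p' => row 0
  'e' => row 1
  'n' => row 0
Rows:
  Row 0: "dfpn"
  Row 1: "mde"
First row length: 4

4


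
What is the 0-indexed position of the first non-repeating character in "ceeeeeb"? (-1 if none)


Input: ceeeeeb
Character frequencies:
  'b': 1
  'c': 1
  'e': 5
Scanning left to right for freq == 1:
  Position 0 ('c'): unique! => answer = 0

0


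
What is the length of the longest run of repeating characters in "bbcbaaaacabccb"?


Input: "bbcbaaaacabccb"
Scanning for longest run:
  Position 1 ('b'): continues run of 'b', length=2
  Position 2 ('c'): new char, reset run to 1
  Position 3 ('b'): new char, reset run to 1
  Position 4 ('a'): new char, reset run to 1
  Position 5 ('a'): continues run of 'a', length=2
  Position 6 ('a'): continues run of 'a', length=3
  Position 7 ('a'): continues run of 'a', length=4
  Position 8 ('c'): new char, reset run to 1
  Position 9 ('a'): new char, reset run to 1
  Position 10 ('b'): new char, reset run to 1
  Position 11 ('c'): new char, reset run to 1
  Position 12 ('c'): continues run of 'c', length=2
  Position 13 ('b'): new char, reset run to 1
Longest run: 'a' with length 4

4


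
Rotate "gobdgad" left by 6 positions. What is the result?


Input: "gobdgad", rotate left by 6
First 6 characters: "gobdga"
Remaining characters: "d"
Concatenate remaining + first: "d" + "gobdga" = "dgobdga"

dgobdga


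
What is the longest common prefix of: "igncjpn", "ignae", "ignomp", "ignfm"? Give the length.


Words: igncjpn, ignae, ignomp, ignfm
  Position 0: all 'i' => match
  Position 1: all 'g' => match
  Position 2: all 'n' => match
  Position 3: ('c', 'a', 'o', 'f') => mismatch, stop
LCP = "ign" (length 3)

3


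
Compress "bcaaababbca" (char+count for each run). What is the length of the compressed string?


Input: bcaaababbca
Runs:
  'b' x 1 => "b1"
  'c' x 1 => "c1"
  'a' x 3 => "a3"
  'b' x 1 => "b1"
  'a' x 1 => "a1"
  'b' x 2 => "b2"
  'c' x 1 => "c1"
  'a' x 1 => "a1"
Compressed: "b1c1a3b1a1b2c1a1"
Compressed length: 16

16


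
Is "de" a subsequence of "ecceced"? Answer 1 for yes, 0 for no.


Check if "de" is a subsequence of "ecceced"
Greedy scan:
  Position 0 ('e'): no match needed
  Position 1 ('c'): no match needed
  Position 2 ('c'): no match needed
  Position 3 ('e'): no match needed
  Position 4 ('c'): no match needed
  Position 5 ('e'): no match needed
  Position 6 ('d'): matches sub[0] = 'd'
Only matched 1/2 characters => not a subsequence

0


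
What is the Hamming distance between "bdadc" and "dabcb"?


Comparing "bdadc" and "dabcb" position by position:
  Position 0: 'b' vs 'd' => differ
  Position 1: 'd' vs 'a' => differ
  Position 2: 'a' vs 'b' => differ
  Position 3: 'd' vs 'c' => differ
  Position 4: 'c' vs 'b' => differ
Total differences (Hamming distance): 5

5


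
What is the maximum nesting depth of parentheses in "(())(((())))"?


Input: "(())(((())))"
Tracking depth:
  Position 0 '(': depth becomes 1
  Position 1 '(': depth becomes 2
  Position 2 ')': depth becomes 1
  Position 3 ')': depth becomes 0
  Position 4 '(': depth becomes 1
  Position 5 '(': depth becomes 2
  Position 6 '(': depth becomes 3
  Position 7 '(': depth becomes 4
  Position 8 ')': depth becomes 3
  Position 9 ')': depth becomes 2
  Position 10 ')': depth becomes 1
  Position 11 ')': depth becomes 0
Maximum depth reached: 4

4


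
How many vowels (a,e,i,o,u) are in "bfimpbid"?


Input: bfimpbid
Checking each character:
  'b' at position 0: consonant
  'f' at position 1: consonant
  'i' at position 2: vowel (running total: 1)
  'm' at position 3: consonant
  'p' at position 4: consonant
  'b' at position 5: consonant
  'i' at position 6: vowel (running total: 2)
  'd' at position 7: consonant
Total vowels: 2

2


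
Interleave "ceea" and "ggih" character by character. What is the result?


Interleaving "ceea" and "ggih":
  Position 0: 'c' from first, 'g' from second => "cg"
  Position 1: 'e' from first, 'g' from second => "eg"
  Position 2: 'e' from first, 'i' from second => "ei"
  Position 3: 'a' from first, 'h' from second => "ah"
Result: cgegeiah

cgegeiah


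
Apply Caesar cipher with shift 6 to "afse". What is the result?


Caesar cipher: shift "afse" by 6
  'a' (pos 0) + 6 = pos 6 = 'g'
  'f' (pos 5) + 6 = pos 11 = 'l'
  's' (pos 18) + 6 = pos 24 = 'y'
  'e' (pos 4) + 6 = pos 10 = 'k'
Result: glyk

glyk


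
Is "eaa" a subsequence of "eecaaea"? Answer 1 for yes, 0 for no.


Check if "eaa" is a subsequence of "eecaaea"
Greedy scan:
  Position 0 ('e'): matches sub[0] = 'e'
  Position 1 ('e'): no match needed
  Position 2 ('c'): no match needed
  Position 3 ('a'): matches sub[1] = 'a'
  Position 4 ('a'): matches sub[2] = 'a'
  Position 5 ('e'): no match needed
  Position 6 ('a'): no match needed
All 3 characters matched => is a subsequence

1


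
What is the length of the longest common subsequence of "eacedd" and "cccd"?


LCS of "eacedd" and "cccd"
DP table:
           c    c    c    d
      0    0    0    0    0
  e   0    0    0    0    0
  a   0    0    0    0    0
  c   0    1    1    1    1
  e   0    1    1    1    1
  d   0    1    1    1    2
  d   0    1    1    1    2
LCS length = dp[6][4] = 2

2


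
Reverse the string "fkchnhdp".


Input: fkchnhdp
Reading characters right to left:
  Position 7: 'p'
  Position 6: 'd'
  Position 5: 'h'
  Position 4: 'n'
  Position 3: 'h'
  Position 2: 'c'
  Position 1: 'k'
  Position 0: 'f'
Reversed: pdhnhckf

pdhnhckf


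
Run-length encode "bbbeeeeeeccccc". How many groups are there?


Input: bbbeeeeeeccccc
Scanning for consecutive runs:
  Group 1: 'b' x 3 (positions 0-2)
  Group 2: 'e' x 6 (positions 3-8)
  Group 3: 'c' x 5 (positions 9-13)
Total groups: 3

3


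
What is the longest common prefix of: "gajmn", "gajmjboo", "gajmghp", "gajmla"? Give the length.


Words: gajmn, gajmjboo, gajmghp, gajmla
  Position 0: all 'g' => match
  Position 1: all 'a' => match
  Position 2: all 'j' => match
  Position 3: all 'm' => match
  Position 4: ('n', 'j', 'g', 'l') => mismatch, stop
LCP = "gajm" (length 4)

4


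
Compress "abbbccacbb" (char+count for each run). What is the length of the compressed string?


Input: abbbccacbb
Runs:
  'a' x 1 => "a1"
  'b' x 3 => "b3"
  'c' x 2 => "c2"
  'a' x 1 => "a1"
  'c' x 1 => "c1"
  'b' x 2 => "b2"
Compressed: "a1b3c2a1c1b2"
Compressed length: 12

12


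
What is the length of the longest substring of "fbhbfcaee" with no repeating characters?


Input: "fbhbfcaee"
Sliding window (track last position of each char):
  Position 0 ('f'): window [0,0] length 1 -- new best
  Position 1 ('b'): window [0,1] length 2 -- new best
  Position 2 ('h'): window [0,2] length 3 -- new best
  Position 3 ('b'): repeat (last at 1), move window start to 2
  Position 3 ('b'): window [2,3] length 2
  Position 4 ('f'): window [2,4] length 3
  Position 5 ('c'): window [2,5] length 4 -- new best
  Position 6 ('a'): window [2,6] length 5 -- new best
  Position 7 ('e'): window [2,7] length 6 -- new best
  Position 8 ('e'): repeat (last at 7), move window start to 8
  Position 8 ('e'): window [8,8] length 1
Longest substring with no repeats: "hbfcae" with length 6

6


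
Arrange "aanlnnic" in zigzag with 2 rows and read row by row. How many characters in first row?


Zigzag "aanlnnic" into 2 rows:
Placing characters:
  'a' => row 0
  'a' => row 1
  'n' => row 0
  'l' => row 1
  'n' => row 0
  'n' => row 1
  'i' => row 0
  'c' => row 1
Rows:
  Row 0: "anni"
  Row 1: "alnc"
First row length: 4

4


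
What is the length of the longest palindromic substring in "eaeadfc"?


Input: "eaeadfc"
Checking substrings for palindromes:
  [0:3] "eae" (len 3) => palindrome
  [1:4] "aea" (len 3) => palindrome
Longest palindromic substring: "eae" with length 3

3


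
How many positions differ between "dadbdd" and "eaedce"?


Comparing "dadbdd" and "eaedce" position by position:
  Position 0: 'd' vs 'e' => DIFFER
  Position 1: 'a' vs 'a' => same
  Position 2: 'd' vs 'e' => DIFFER
  Position 3: 'b' vs 'd' => DIFFER
  Position 4: 'd' vs 'c' => DIFFER
  Position 5: 'd' vs 'e' => DIFFER
Positions that differ: 5

5


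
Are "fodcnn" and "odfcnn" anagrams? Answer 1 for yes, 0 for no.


Strings: "fodcnn", "odfcnn"
Sorted first:  cdfnno
Sorted second: cdfnno
Sorted forms match => anagrams

1


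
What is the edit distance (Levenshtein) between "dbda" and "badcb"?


Computing edit distance: "dbda" -> "badcb"
DP table:
           b    a    d    c    b
      0    1    2    3    4    5
  d   1    1    2    2    3    4
  b   2    1    2    3    3    3
  d   3    2    2    2    3    4
  a   4    3    2    3    3    4
Edit distance = dp[4][5] = 4

4


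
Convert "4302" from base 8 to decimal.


Input: "4302" in base 8
Positional expansion:
  Digit '4' (value 4) x 8^3 = 2048
  Digit '3' (value 3) x 8^2 = 192
  Digit '0' (value 0) x 8^1 = 0
  Digit '2' (value 2) x 8^0 = 2
Sum = 2242

2242


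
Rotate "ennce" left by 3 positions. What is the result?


Input: "ennce", rotate left by 3
First 3 characters: "enn"
Remaining characters: "ce"
Concatenate remaining + first: "ce" + "enn" = "ceenn"

ceenn


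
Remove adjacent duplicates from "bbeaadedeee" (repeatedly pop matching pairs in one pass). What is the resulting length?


Input: bbeaadedeee
Stack-based adjacent duplicate removal:
  Read 'b': push. Stack: b
  Read 'b': matches stack top 'b' => pop. Stack: (empty)
  Read 'e': push. Stack: e
  Read 'a': push. Stack: ea
  Read 'a': matches stack top 'a' => pop. Stack: e
  Read 'd': push. Stack: ed
  Read 'e': push. Stack: ede
  Read 'd': push. Stack: eded
  Read 'e': push. Stack: edede
  Read 'e': matches stack top 'e' => pop. Stack: eded
  Read 'e': push. Stack: edede
Final stack: "edede" (length 5)

5


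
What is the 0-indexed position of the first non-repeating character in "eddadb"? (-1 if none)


Input: eddadb
Character frequencies:
  'a': 1
  'b': 1
  'd': 3
  'e': 1
Scanning left to right for freq == 1:
  Position 0 ('e'): unique! => answer = 0

0


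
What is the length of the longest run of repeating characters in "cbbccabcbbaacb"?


Input: "cbbccabcbbaacb"
Scanning for longest run:
  Position 1 ('b'): new char, reset run to 1
  Position 2 ('b'): continues run of 'b', length=2
  Position 3 ('c'): new char, reset run to 1
  Position 4 ('c'): continues run of 'c', length=2
  Position 5 ('a'): new char, reset run to 1
  Position 6 ('b'): new char, reset run to 1
  Position 7 ('c'): new char, reset run to 1
  Position 8 ('b'): new char, reset run to 1
  Position 9 ('b'): continues run of 'b', length=2
  Position 10 ('a'): new char, reset run to 1
  Position 11 ('a'): continues run of 'a', length=2
  Position 12 ('c'): new char, reset run to 1
  Position 13 ('b'): new char, reset run to 1
Longest run: 'b' with length 2

2


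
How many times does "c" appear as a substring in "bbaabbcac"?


Searching for "c" in "bbaabbcac"
Scanning each position:
  Position 0: "b" => no
  Position 1: "b" => no
  Position 2: "a" => no
  Position 3: "a" => no
  Position 4: "b" => no
  Position 5: "b" => no
  Position 6: "c" => MATCH
  Position 7: "a" => no
  Position 8: "c" => MATCH
Total occurrences: 2

2


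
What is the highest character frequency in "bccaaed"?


Input: bccaaed
Character counts:
  'a': 2
  'b': 1
  'c': 2
  'd': 1
  'e': 1
Maximum frequency: 2

2


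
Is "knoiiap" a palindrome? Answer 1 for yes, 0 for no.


Input: knoiiap
Reversed: paiionk
  Compare pos 0 ('k') with pos 6 ('p'): MISMATCH
  Compare pos 1 ('n') with pos 5 ('a'): MISMATCH
  Compare pos 2 ('o') with pos 4 ('i'): MISMATCH
Result: not a palindrome

0


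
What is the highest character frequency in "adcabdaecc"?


Input: adcabdaecc
Character counts:
  'a': 3
  'b': 1
  'c': 3
  'd': 2
  'e': 1
Maximum frequency: 3

3


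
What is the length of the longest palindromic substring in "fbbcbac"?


Input: "fbbcbac"
Checking substrings for palindromes:
  [2:5] "bcb" (len 3) => palindrome
  [1:3] "bb" (len 2) => palindrome
Longest palindromic substring: "bcb" with length 3

3


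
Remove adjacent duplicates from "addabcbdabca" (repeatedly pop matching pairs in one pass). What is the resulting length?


Input: addabcbdabca
Stack-based adjacent duplicate removal:
  Read 'a': push. Stack: a
  Read 'd': push. Stack: ad
  Read 'd': matches stack top 'd' => pop. Stack: a
  Read 'a': matches stack top 'a' => pop. Stack: (empty)
  Read 'b': push. Stack: b
  Read 'c': push. Stack: bc
  Read 'b': push. Stack: bcb
  Read 'd': push. Stack: bcbd
  Read 'a': push. Stack: bcbda
  Read 'b': push. Stack: bcbdab
  Read 'c': push. Stack: bcbdabc
  Read 'a': push. Stack: bcbdabca
Final stack: "bcbdabca" (length 8)

8


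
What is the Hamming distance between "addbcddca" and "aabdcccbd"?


Comparing "addbcddca" and "aabdcccbd" position by position:
  Position 0: 'a' vs 'a' => same
  Position 1: 'd' vs 'a' => differ
  Position 2: 'd' vs 'b' => differ
  Position 3: 'b' vs 'd' => differ
  Position 4: 'c' vs 'c' => same
  Position 5: 'd' vs 'c' => differ
  Position 6: 'd' vs 'c' => differ
  Position 7: 'c' vs 'b' => differ
  Position 8: 'a' vs 'd' => differ
Total differences (Hamming distance): 7

7


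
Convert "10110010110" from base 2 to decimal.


Input: "10110010110" in base 2
Positional expansion:
  Digit '1' (value 1) x 2^10 = 1024
  Digit '0' (value 0) x 2^9 = 0
  Digit '1' (value 1) x 2^8 = 256
  Digit '1' (value 1) x 2^7 = 128
  Digit '0' (value 0) x 2^6 = 0
  Digit '0' (value 0) x 2^5 = 0
  Digit '1' (value 1) x 2^4 = 16
  Digit '0' (value 0) x 2^3 = 0
  Digit '1' (value 1) x 2^2 = 4
  Digit '1' (value 1) x 2^1 = 2
  Digit '0' (value 0) x 2^0 = 0
Sum = 1430

1430
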